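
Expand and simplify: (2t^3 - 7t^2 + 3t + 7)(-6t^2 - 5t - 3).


Distribute each term of the first polynomial:
  (2t^3)(-6t^2 - 5t - 3) = -12t^5 - 10t^4 - 6t^3
  (-7t^2)(-6t^2 - 5t - 3) = 42t^4 + 35t^3 + 21t^2
  (3t)(-6t^2 - 5t - 3) = -18t^3 - 15t^2 - 9t
  (7)(-6t^2 - 5t - 3) = -42t^2 - 35t - 21
Sum: -12t^5 + 32t^4 + 11t^3 - 36t^2 - 44t - 21


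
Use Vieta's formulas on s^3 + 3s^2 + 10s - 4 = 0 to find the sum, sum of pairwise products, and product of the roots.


Monic cubic s^3+bs^2+cs+d=0: sum=-b, pairwise sum=c, product=-d.
b=3, c=10, d=-4
r1+r2+r3 = -3
r1r2+r1r3+r2r3 = 10
r1r2r3 = 4


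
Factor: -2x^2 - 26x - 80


Roots satisfy r1 + r2 = -b/a = -13 and r1*r2 = c/a = 40.
So r1 = -5, r2 = -8.
-2x^2 - 26x - 80 = -2(x - r1)(x - r2) = -2(x + 5)(x + 8)


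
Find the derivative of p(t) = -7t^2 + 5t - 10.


Apply the power rule term by term:
  d/dt(-7t^2) = -14t
  d/dt(5t) = 5
  d/dt(-10) = 0
p'(t) = -14t + 5


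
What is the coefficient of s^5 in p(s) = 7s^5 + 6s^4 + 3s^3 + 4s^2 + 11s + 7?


Read off the coefficient of s^5: 7


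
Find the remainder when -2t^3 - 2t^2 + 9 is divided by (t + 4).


By the Remainder Theorem, the remainder equals p(-4):
  -2*(-4)^3 = 128
  -2*(-4)^2 = -32
  0*(-4)^1 = 0
  constant: 9
Sum: 128 - 32 + 0 + 9 = 105


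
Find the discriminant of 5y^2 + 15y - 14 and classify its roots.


D = b^2 - 4ac = (15)^2 - 4(5)(-14) = 225 + 280 = 505
Since D > 0: two distinct irrational roots


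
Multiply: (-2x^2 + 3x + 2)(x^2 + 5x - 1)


Distribute each term of the first polynomial:
  (-2x^2)(x^2 + 5x - 1) = -2x^4 - 10x^3 + 2x^2
  (3x)(x^2 + 5x - 1) = 3x^3 + 15x^2 - 3x
  (2)(x^2 + 5x - 1) = 2x^2 + 10x - 2
Sum: -2x^4 - 7x^3 + 19x^2 + 7x - 2


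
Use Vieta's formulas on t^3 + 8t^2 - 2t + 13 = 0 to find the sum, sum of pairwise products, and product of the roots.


Monic cubic t^3+bt^2+ct+d=0: sum=-b, pairwise sum=c, product=-d.
b=8, c=-2, d=13
r1+r2+r3 = -8
r1r2+r1r3+r2r3 = -2
r1r2r3 = -13


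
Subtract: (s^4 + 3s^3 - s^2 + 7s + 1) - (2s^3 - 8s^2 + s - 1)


Distribute the minus sign:
  (s^4 + 3s^3 - s^2 + 7s + 1)
- (2s^3 - 8s^2 + s - 1)
Negate second polynomial: -2s^3 + 8s^2 - s + 1
Add: s^4 + s^3 + 7s^2 + 6s + 2


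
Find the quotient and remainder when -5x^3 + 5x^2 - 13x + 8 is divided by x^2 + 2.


(-5x^3 + 5x^2 - 13x + 8) / (x^2 + 2)
Step 1: -5x * (x^2 + 2) = -5x^3 - 10x; subtract.
Step 2: 5 * (x^2 + 2) = 5x^2 + 10; subtract.
Quotient: -5x + 5, Remainder: -3x - 2


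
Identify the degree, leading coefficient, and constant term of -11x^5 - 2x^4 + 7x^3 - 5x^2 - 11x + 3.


Highest power of x is 5, with coefficient -11. Constant term is 3.
Degree = 5, leading coefficient = -11, constant term = 3


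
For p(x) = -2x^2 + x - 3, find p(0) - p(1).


p(0) = -3
p(1) = -4
p(0) - p(1) = -3 + 4 = 1


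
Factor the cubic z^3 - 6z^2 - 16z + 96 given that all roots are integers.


Try integer roots (divisors of 96). z=4: p(4)=0.
Divide out (z - 4): quotient is z^2 - 2z - 24.
Factor the quadratic: (z + 4)(z - 6)
Result: (z - 4)(z + 4)(z - 6)


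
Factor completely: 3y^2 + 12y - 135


Roots satisfy r1 + r2 = -b/a = -4 and r1*r2 = c/a = -45.
So r1 = 5, r2 = -9.
3y^2 + 12y - 135 = 3(y - r1)(y - r2) = 3(y - 5)(y + 9)


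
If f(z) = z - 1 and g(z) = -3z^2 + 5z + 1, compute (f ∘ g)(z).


Substitute g(z) into f:
f(g(z)) = 1*(-3z^2 + 5z + 1) + (-1)
Expand and combine: -3z^2 + 5z


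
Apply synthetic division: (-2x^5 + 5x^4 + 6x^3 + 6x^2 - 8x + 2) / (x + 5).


Synthetic division with c = -5. Coefficients: -2, 5, 6, 6, -8, 2
Bring down -2.
  -2 * -5 = 10; 10 + 5 = 15
  15 * -5 = -75; -75 + 6 = -69
  -69 * -5 = 345; 345 + 6 = 351
  351 * -5 = -1755; -1755 - 8 = -1763
  -1763 * -5 = 8815; 8815 + 2 = 8817
Quotient: -2x^4 + 15x^3 - 69x^2 + 351x - 1763, Remainder: 8817


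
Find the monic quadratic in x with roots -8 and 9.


p(x) = (x + 8)(x - 9)
Expand: x^2 - x - 72


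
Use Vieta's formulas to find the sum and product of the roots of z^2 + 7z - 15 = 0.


For az^2+bz+c=0: sum = -b/a, product = c/a.
a=1, b=7, c=-15
Sum = -(7)/1 = -7
Product = (-15)/1 = -15


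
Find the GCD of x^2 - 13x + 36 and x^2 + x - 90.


Factor each:
  x^2 - 13x + 36 = (x - 9)(x - 4)
  x^2 + x - 90 = (x - 9)(x + 10)
Common monic factor: x - 9


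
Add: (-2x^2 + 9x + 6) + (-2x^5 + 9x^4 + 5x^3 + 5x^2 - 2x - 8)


Align terms by degree and add:
  -2x^2 + 9x + 6
  -2x^5 + 9x^4 + 5x^3 + 5x^2 - 2x - 8
= -2x^5 + 9x^4 + 5x^3 + 3x^2 + 7x - 2


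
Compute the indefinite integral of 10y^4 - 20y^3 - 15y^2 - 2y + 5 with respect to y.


Reverse power rule on each term:
  ∫ 10y^4 dy = 2y^5
  ∫ -20y^3 dy = -5y^4
  ∫ -15y^2 dy = -5y^3
  ∫ -2y dy = -y^2
  ∫ 5 dy = 5y
F(y) = 2y^5 - 5y^4 - 5y^3 - y^2 + 5y + C


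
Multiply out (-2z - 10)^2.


Expand (-2z - 10)^2 by repeated multiplication:
= 4z^2 + 40z + 100


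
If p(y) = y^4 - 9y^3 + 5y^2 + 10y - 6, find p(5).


Using direct substitution:
  1 * (5)^4 = 625
  -9 * (5)^3 = -1125
  5 * (5)^2 = 125
  10 * (5)^1 = 50
  constant: -6
Sum = 625 - 1125 + 125 + 50 - 6 = -331


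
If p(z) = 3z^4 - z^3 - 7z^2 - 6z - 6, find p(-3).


Using direct substitution:
  3 * (-3)^4 = 243
  -1 * (-3)^3 = 27
  -7 * (-3)^2 = -63
  -6 * (-3)^1 = 18
  constant: -6
Sum = 243 + 27 - 63 + 18 - 6 = 219


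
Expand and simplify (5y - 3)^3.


Expand (5y - 3)^3 by repeated multiplication:
  (5y - 3)^2 = 25y^2 - 30y + 9
= 125y^3 - 225y^2 + 135y - 27


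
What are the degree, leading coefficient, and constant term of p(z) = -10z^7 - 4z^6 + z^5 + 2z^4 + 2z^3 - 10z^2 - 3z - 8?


Highest power of z is 7, with coefficient -10. Constant term is -8.
Degree = 7, leading coefficient = -10, constant term = -8


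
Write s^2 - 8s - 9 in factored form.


Roots satisfy r1 + r2 = -b/a = 8 and r1*r2 = c/a = -9.
So r1 = 9, r2 = -1.
s^2 - 8s - 9 = (s - r1)(s - r2) = (s - 9)(s + 1)


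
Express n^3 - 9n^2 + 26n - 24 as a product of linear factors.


Try integer roots (divisors of -24). n=4: p(4)=0.
Divide out (n - 4): quotient is n^2 - 5n + 6.
Factor the quadratic: (n - 3)(n - 2)
Result: (n - 4)(n - 3)(n - 2)


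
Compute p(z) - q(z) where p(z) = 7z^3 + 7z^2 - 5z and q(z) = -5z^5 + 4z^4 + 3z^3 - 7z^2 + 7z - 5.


Distribute the minus sign:
  (7z^3 + 7z^2 - 5z)
- (-5z^5 + 4z^4 + 3z^3 - 7z^2 + 7z - 5)
Negate second polynomial: 5z^5 - 4z^4 - 3z^3 + 7z^2 - 7z + 5
Add: 5z^5 - 4z^4 + 4z^3 + 14z^2 - 12z + 5


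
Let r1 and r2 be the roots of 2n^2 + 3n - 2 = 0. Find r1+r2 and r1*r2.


For an^2+bn+c=0: sum = -b/a, product = c/a.
a=2, b=3, c=-2
Sum = -(3)/2 = -3/2
Product = (-2)/2 = -1


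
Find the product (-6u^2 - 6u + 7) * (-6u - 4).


Distribute each term of the first polynomial:
  (-6u^2)(-6u - 4) = 36u^3 + 24u^2
  (-6u)(-6u - 4) = 36u^2 + 24u
  (7)(-6u - 4) = -42u - 28
Sum: 36u^3 + 60u^2 - 18u - 28


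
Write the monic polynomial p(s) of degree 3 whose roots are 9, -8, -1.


p(s) = (s - 9)(s + 8)(s + 1)
Expand: s^3 - 73s - 72


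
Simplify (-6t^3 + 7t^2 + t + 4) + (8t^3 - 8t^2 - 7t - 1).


Align terms by degree and add:
  -6t^3 + 7t^2 + t + 4
+ 8t^3 - 8t^2 - 7t - 1
= 2t^3 - t^2 - 6t + 3


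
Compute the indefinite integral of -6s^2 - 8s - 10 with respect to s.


Reverse power rule on each term:
  ∫ -6s^2 ds = -2s^3
  ∫ -8s ds = -4s^2
  ∫ -10 ds = -10s
F(s) = -2s^3 - 4s^2 - 10s + C


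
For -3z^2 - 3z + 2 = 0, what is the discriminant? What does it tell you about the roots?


D = b^2 - 4ac = (-3)^2 - 4(-3)(2) = 9 + 24 = 33
Since D > 0: two distinct irrational roots


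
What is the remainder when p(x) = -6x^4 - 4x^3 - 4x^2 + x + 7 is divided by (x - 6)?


By the Remainder Theorem, the remainder equals p(6):
  -6*(6)^4 = -7776
  -4*(6)^3 = -864
  -4*(6)^2 = -144
  1*(6)^1 = 6
  constant: 7
Sum: -7776 - 864 - 144 + 6 + 7 = -8771


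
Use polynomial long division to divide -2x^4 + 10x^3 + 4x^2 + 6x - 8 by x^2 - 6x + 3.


(-2x^4 + 10x^3 + 4x^2 + 6x - 8) / (x^2 - 6x + 3)
Step 1: -2x^2 * (x^2 - 6x + 3) = -2x^4 + 12x^3 - 6x^2; subtract.
Step 2: -2x * (x^2 - 6x + 3) = -2x^3 + 12x^2 - 6x; subtract.
Step 3: -2 * (x^2 - 6x + 3) = -2x^2 + 12x - 6; subtract.
Quotient: -2x^2 - 2x - 2, Remainder: -2


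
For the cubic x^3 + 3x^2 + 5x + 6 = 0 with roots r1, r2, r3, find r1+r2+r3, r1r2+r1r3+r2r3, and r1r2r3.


Monic cubic x^3+bx^2+cx+d=0: sum=-b, pairwise sum=c, product=-d.
b=3, c=5, d=6
r1+r2+r3 = -3
r1r2+r1r3+r2r3 = 5
r1r2r3 = -6


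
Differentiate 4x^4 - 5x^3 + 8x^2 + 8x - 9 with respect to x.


Apply the power rule term by term:
  d/dx(4x^4) = 16x^3
  d/dx(-5x^3) = -15x^2
  d/dx(8x^2) = 16x
  d/dx(8x) = 8
  d/dx(-9) = 0
p'(x) = 16x^3 - 15x^2 + 16x + 8


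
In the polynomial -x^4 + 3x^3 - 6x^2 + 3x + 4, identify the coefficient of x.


Read off the coefficient of x: 3


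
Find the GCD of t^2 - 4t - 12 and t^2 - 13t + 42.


Factor each:
  t^2 - 4t - 12 = (t - 6)(t + 2)
  t^2 - 13t + 42 = (t - 6)(t - 7)
Common monic factor: t - 6


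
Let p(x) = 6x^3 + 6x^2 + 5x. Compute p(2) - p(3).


p(2) = 82
p(3) = 231
p(2) - p(3) = 82 - 231 = -149


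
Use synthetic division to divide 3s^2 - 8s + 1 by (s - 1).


Synthetic division with c = 1. Coefficients: 3, -8, 1
Bring down 3.
  3 * 1 = 3; 3 - 8 = -5
  -5 * 1 = -5; -5 + 1 = -4
Quotient: 3s - 5, Remainder: -4


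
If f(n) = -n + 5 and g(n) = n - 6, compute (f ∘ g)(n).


Substitute g(n) into f:
f(g(n)) = -1*(n - 6) + 5
Expand and combine: -n + 11


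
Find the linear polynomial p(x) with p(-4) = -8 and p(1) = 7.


p(x) = mx + b. Using p(-4)=-8, p(1)=7:
m = (-8 - 7)/(-4 - 1) = -15/-5 = 3
b = -8 - m*(-4) = -8 + 12 = 4
p(x) = 3x + 4


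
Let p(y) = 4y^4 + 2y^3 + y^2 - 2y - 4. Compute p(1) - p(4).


p(1) = 1
p(4) = 1156
p(1) - p(4) = 1 - 1156 = -1155


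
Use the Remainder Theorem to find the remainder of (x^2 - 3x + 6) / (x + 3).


By the Remainder Theorem, the remainder equals p(-3):
  1*(-3)^2 = 9
  -3*(-3)^1 = 9
  constant: 6
Sum: 9 + 9 + 6 = 24


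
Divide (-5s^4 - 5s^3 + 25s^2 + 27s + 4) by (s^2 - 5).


(-5s^4 - 5s^3 + 25s^2 + 27s + 4) / (s^2 - 5)
Step 1: -5s^2 * (s^2 - 5) = -5s^4 + 25s^2; subtract.
Step 2: -5s * (s^2 - 5) = -5s^3 + 25s; subtract.
Step 3: 0 * (s^2 - 5) = 0; subtract.
Quotient: -5s^2 - 5s, Remainder: 2s + 4


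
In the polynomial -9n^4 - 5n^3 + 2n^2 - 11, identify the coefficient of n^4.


Read off the coefficient of n^4: -9


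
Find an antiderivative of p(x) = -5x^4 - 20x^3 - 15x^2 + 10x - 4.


Reverse power rule on each term:
  ∫ -5x^4 dx = -x^5
  ∫ -20x^3 dx = -5x^4
  ∫ -15x^2 dx = -5x^3
  ∫ 10x dx = 5x^2
  ∫ -4 dx = -4x
F(x) = -x^5 - 5x^4 - 5x^3 + 5x^2 - 4x + C


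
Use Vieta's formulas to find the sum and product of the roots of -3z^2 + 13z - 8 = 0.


For az^2+bz+c=0: sum = -b/a, product = c/a.
a=-3, b=13, c=-8
Sum = -(13)/-3 = 13/3
Product = (-8)/-3 = 8/3


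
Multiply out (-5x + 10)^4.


Expand (-5x + 10)^4 by repeated multiplication:
  (-5x + 10)^2 = 25x^2 - 100x + 100
  (-5x + 10)^3 = -125x^3 + 750x^2 - 1500x + 1000
= 625x^4 - 5000x^3 + 15000x^2 - 20000x + 10000


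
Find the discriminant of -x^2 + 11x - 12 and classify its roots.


D = b^2 - 4ac = (11)^2 - 4(-1)(-12) = 121 - 48 = 73
Since D > 0: two distinct irrational roots


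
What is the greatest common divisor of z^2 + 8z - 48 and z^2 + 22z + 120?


Factor each:
  z^2 + 8z - 48 = (z + 12)(z - 4)
  z^2 + 22z + 120 = (z + 12)(z + 10)
Common monic factor: z + 12


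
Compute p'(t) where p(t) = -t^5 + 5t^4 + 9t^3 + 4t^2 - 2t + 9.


Apply the power rule term by term:
  d/dt(-t^5) = -5t^4
  d/dt(5t^4) = 20t^3
  d/dt(9t^3) = 27t^2
  d/dt(4t^2) = 8t
  d/dt(-2t) = -2
  d/dt(9) = 0
p'(t) = -5t^4 + 20t^3 + 27t^2 + 8t - 2


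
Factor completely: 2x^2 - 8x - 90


Roots satisfy r1 + r2 = -b/a = 4 and r1*r2 = c/a = -45.
So r1 = 9, r2 = -5.
2x^2 - 8x - 90 = 2(x - r1)(x - r2) = 2(x - 9)(x + 5)


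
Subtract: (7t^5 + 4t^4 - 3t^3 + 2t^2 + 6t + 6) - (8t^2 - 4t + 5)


Distribute the minus sign:
  (7t^5 + 4t^4 - 3t^3 + 2t^2 + 6t + 6)
- (8t^2 - 4t + 5)
Negate second polynomial: -8t^2 + 4t - 5
Add: 7t^5 + 4t^4 - 3t^3 - 6t^2 + 10t + 1


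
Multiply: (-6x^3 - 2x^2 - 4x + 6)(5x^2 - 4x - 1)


Distribute each term of the first polynomial:
  (-6x^3)(5x^2 - 4x - 1) = -30x^5 + 24x^4 + 6x^3
  (-2x^2)(5x^2 - 4x - 1) = -10x^4 + 8x^3 + 2x^2
  (-4x)(5x^2 - 4x - 1) = -20x^3 + 16x^2 + 4x
  (6)(5x^2 - 4x - 1) = 30x^2 - 24x - 6
Sum: -30x^5 + 14x^4 - 6x^3 + 48x^2 - 20x - 6


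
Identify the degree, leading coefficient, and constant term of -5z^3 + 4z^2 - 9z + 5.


Highest power of z is 3, with coefficient -5. Constant term is 5.
Degree = 3, leading coefficient = -5, constant term = 5


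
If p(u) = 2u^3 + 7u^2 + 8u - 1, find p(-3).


Using direct substitution:
  2 * (-3)^3 = -54
  7 * (-3)^2 = 63
  8 * (-3)^1 = -24
  constant: -1
Sum = -54 + 63 - 24 - 1 = -16


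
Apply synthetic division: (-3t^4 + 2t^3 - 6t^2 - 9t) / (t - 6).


Synthetic division with c = 6. Coefficients: -3, 2, -6, -9, 0
Bring down -3.
  -3 * 6 = -18; -18 + 2 = -16
  -16 * 6 = -96; -96 - 6 = -102
  -102 * 6 = -612; -612 - 9 = -621
  -621 * 6 = -3726; -3726 + 0 = -3726
Quotient: -3t^3 - 16t^2 - 102t - 621, Remainder: -3726


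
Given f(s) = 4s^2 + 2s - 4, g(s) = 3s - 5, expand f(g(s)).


Substitute g(s) into f:
f(g(s)) = 4*(3s - 5)^2 + 2*(3s - 5) + (-4)
(3s - 5)^2 = 9s^2 - 30s + 25
Expand and combine: 36s^2 - 114s + 86


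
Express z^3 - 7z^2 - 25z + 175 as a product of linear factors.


Try integer roots (divisors of 175). z=-5: p(-5)=0.
Divide out (z + 5): quotient is z^2 - 12z + 35.
Factor the quadratic: (z - 7)(z - 5)
Result: (z + 5)(z - 7)(z - 5)


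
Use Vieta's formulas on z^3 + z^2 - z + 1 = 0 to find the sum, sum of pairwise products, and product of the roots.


Monic cubic z^3+bz^2+cz+d=0: sum=-b, pairwise sum=c, product=-d.
b=1, c=-1, d=1
r1+r2+r3 = -1
r1r2+r1r3+r2r3 = -1
r1r2r3 = -1


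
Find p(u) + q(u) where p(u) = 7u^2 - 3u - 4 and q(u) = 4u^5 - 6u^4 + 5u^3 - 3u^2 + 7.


Align terms by degree and add:
  7u^2 - 3u - 4
+ 4u^5 - 6u^4 + 5u^3 - 3u^2 + 7
= 4u^5 - 6u^4 + 5u^3 + 4u^2 - 3u + 3


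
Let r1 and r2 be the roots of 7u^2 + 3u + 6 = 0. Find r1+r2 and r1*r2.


For au^2+bu+c=0: sum = -b/a, product = c/a.
a=7, b=3, c=6
Sum = -(3)/7 = -3/7
Product = (6)/7 = 6/7


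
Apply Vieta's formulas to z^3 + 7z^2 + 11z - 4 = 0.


Monic cubic z^3+bz^2+cz+d=0: sum=-b, pairwise sum=c, product=-d.
b=7, c=11, d=-4
r1+r2+r3 = -7
r1r2+r1r3+r2r3 = 11
r1r2r3 = 4


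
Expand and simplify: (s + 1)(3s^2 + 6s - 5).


Distribute each term of the first polynomial:
  (s)(3s^2 + 6s - 5) = 3s^3 + 6s^2 - 5s
  (1)(3s^2 + 6s - 5) = 3s^2 + 6s - 5
Sum: 3s^3 + 9s^2 + s - 5


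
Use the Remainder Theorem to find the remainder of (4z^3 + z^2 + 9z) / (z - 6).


By the Remainder Theorem, the remainder equals p(6):
  4*(6)^3 = 864
  1*(6)^2 = 36
  9*(6)^1 = 54
  constant: 0
Sum: 864 + 36 + 54 + 0 = 954


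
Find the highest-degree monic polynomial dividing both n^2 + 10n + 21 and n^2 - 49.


Factor each:
  n^2 + 10n + 21 = (n + 7)(n + 3)
  n^2 - 49 = (n + 7)(n - 7)
Common monic factor: n + 7


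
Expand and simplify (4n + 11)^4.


Expand (4n + 11)^4 by repeated multiplication:
  (4n + 11)^2 = 16n^2 + 88n + 121
  (4n + 11)^3 = 64n^3 + 528n^2 + 1452n + 1331
= 256n^4 + 2816n^3 + 11616n^2 + 21296n + 14641


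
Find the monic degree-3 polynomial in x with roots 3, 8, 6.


p(x) = (x - 3)(x - 8)(x - 6)
Expand: x^3 - 17x^2 + 90x - 144


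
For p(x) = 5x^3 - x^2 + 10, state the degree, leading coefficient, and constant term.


Highest power of x is 3, with coefficient 5. Constant term is 10.
Degree = 3, leading coefficient = 5, constant term = 10


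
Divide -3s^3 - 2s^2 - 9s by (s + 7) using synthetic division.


Synthetic division with c = -7. Coefficients: -3, -2, -9, 0
Bring down -3.
  -3 * -7 = 21; 21 - 2 = 19
  19 * -7 = -133; -133 - 9 = -142
  -142 * -7 = 994; 994 + 0 = 994
Quotient: -3s^2 + 19s - 142, Remainder: 994


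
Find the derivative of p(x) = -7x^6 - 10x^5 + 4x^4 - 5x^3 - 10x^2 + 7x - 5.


Apply the power rule term by term:
  d/dx(-7x^6) = -42x^5
  d/dx(-10x^5) = -50x^4
  d/dx(4x^4) = 16x^3
  d/dx(-5x^3) = -15x^2
  d/dx(-10x^2) = -20x
  d/dx(7x) = 7
  d/dx(-5) = 0
p'(x) = -42x^5 - 50x^4 + 16x^3 - 15x^2 - 20x + 7


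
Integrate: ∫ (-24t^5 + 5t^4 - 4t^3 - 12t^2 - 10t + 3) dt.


Reverse power rule on each term:
  ∫ -24t^5 dt = -4t^6
  ∫ 5t^4 dt = t^5
  ∫ -4t^3 dt = -t^4
  ∫ -12t^2 dt = -4t^3
  ∫ -10t dt = -5t^2
  ∫ 3 dt = 3t
F(t) = -4t^6 + t^5 - t^4 - 4t^3 - 5t^2 + 3t + C


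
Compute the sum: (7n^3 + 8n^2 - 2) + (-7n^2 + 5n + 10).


Align terms by degree and add:
  7n^3 + 8n^2 - 2
  -7n^2 + 5n + 10
= 7n^3 + n^2 + 5n + 8


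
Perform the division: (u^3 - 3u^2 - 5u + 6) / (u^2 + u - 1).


(u^3 - 3u^2 - 5u + 6) / (u^2 + u - 1)
Step 1: u * (u^2 + u - 1) = u^3 + u^2 - u; subtract.
Step 2: -4 * (u^2 + u - 1) = -4u^2 - 4u + 4; subtract.
Quotient: u - 4, Remainder: 2


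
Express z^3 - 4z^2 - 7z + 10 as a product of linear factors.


Try integer roots (divisors of 10). z=5: p(5)=0.
Divide out (z - 5): quotient is z^2 + z - 2.
Factor the quadratic: (z - 1)(z + 2)
Result: (z - 5)(z - 1)(z + 2)


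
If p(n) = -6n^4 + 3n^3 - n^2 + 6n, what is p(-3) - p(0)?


p(-3) = -594
p(0) = 0
p(-3) - p(0) = -594 = -594


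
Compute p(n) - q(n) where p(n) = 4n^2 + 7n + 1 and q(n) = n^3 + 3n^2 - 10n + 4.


Distribute the minus sign:
  (4n^2 + 7n + 1)
- (n^3 + 3n^2 - 10n + 4)
Negate second polynomial: -n^3 - 3n^2 + 10n - 4
Add: -n^3 + n^2 + 17n - 3


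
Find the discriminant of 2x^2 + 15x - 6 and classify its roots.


D = b^2 - 4ac = (15)^2 - 4(2)(-6) = 225 + 48 = 273
Since D > 0: two distinct irrational roots


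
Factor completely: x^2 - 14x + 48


Roots satisfy r1 + r2 = -b/a = 14 and r1*r2 = c/a = 48.
So r1 = 8, r2 = 6.
x^2 - 14x + 48 = (x - r1)(x - r2) = (x - 8)(x - 6)


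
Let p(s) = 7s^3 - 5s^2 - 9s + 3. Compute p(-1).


Using direct substitution:
  7 * (-1)^3 = -7
  -5 * (-1)^2 = -5
  -9 * (-1)^1 = 9
  constant: 3
Sum = -7 - 5 + 9 + 3 = 0


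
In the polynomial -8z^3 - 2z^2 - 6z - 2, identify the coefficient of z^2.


Read off the coefficient of z^2: -2


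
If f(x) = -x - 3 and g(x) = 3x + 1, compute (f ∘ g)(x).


Substitute g(x) into f:
f(g(x)) = -1*(3x + 1) + (-3)
Expand and combine: -3x - 4


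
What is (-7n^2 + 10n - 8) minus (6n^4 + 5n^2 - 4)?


Distribute the minus sign:
  (-7n^2 + 10n - 8)
- (6n^4 + 5n^2 - 4)
Negate second polynomial: -6n^4 - 5n^2 + 4
Add: -6n^4 - 12n^2 + 10n - 4


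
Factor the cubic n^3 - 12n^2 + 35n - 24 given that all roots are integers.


Try integer roots (divisors of -24). n=3: p(3)=0.
Divide out (n - 3): quotient is n^2 - 9n + 8.
Factor the quadratic: (n - 1)(n - 8)
Result: (n - 3)(n - 1)(n - 8)


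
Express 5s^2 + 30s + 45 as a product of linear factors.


Roots satisfy r1 + r2 = -b/a = -6 and r1*r2 = c/a = 9.
So r1 = -3, r2 = -3.
5s^2 + 30s + 45 = 5(s - r1)(s - r2) = 5(s + 3)(s + 3)


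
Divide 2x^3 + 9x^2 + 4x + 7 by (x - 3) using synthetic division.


Synthetic division with c = 3. Coefficients: 2, 9, 4, 7
Bring down 2.
  2 * 3 = 6; 6 + 9 = 15
  15 * 3 = 45; 45 + 4 = 49
  49 * 3 = 147; 147 + 7 = 154
Quotient: 2x^2 + 15x + 49, Remainder: 154


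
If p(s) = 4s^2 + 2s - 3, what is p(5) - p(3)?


p(5) = 107
p(3) = 39
p(5) - p(3) = 107 - 39 = 68


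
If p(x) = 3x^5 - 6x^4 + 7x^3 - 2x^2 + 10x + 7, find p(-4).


Using direct substitution:
  3 * (-4)^5 = -3072
  -6 * (-4)^4 = -1536
  7 * (-4)^3 = -448
  -2 * (-4)^2 = -32
  10 * (-4)^1 = -40
  constant: 7
Sum = -3072 - 1536 - 448 - 32 - 40 + 7 = -5121


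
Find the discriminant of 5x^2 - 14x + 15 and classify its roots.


D = b^2 - 4ac = (-14)^2 - 4(5)(15) = 196 - 300 = -104
Since D < 0: two complex conjugate roots (no real roots)


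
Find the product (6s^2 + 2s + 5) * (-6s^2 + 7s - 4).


Distribute each term of the first polynomial:
  (6s^2)(-6s^2 + 7s - 4) = -36s^4 + 42s^3 - 24s^2
  (2s)(-6s^2 + 7s - 4) = -12s^3 + 14s^2 - 8s
  (5)(-6s^2 + 7s - 4) = -30s^2 + 35s - 20
Sum: -36s^4 + 30s^3 - 40s^2 + 27s - 20


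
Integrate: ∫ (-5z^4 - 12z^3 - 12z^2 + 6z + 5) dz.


Reverse power rule on each term:
  ∫ -5z^4 dz = -z^5
  ∫ -12z^3 dz = -3z^4
  ∫ -12z^2 dz = -4z^3
  ∫ 6z dz = 3z^2
  ∫ 5 dz = 5z
F(z) = -z^5 - 3z^4 - 4z^3 + 3z^2 + 5z + C


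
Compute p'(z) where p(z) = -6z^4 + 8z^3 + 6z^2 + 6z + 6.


Apply the power rule term by term:
  d/dz(-6z^4) = -24z^3
  d/dz(8z^3) = 24z^2
  d/dz(6z^2) = 12z
  d/dz(6z) = 6
  d/dz(6) = 0
p'(z) = -24z^3 + 24z^2 + 12z + 6


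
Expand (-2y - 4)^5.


Expand (-2y - 4)^5 by repeated multiplication:
  (-2y - 4)^2 = 4y^2 + 16y + 16
  (-2y - 4)^3 = -8y^3 - 48y^2 - 96y - 64
  (-2y - 4)^4 = 16y^4 + 128y^3 + 384y^2 + 512y + 256
= -32y^5 - 320y^4 - 1280y^3 - 2560y^2 - 2560y - 1024


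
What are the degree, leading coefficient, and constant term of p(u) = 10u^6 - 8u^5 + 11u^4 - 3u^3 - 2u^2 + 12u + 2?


Highest power of u is 6, with coefficient 10. Constant term is 2.
Degree = 6, leading coefficient = 10, constant term = 2


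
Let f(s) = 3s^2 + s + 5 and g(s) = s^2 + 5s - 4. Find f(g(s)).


Substitute g(s) into f:
f(g(s)) = 3*(s^2 + 5s - 4)^2 + 1*(s^2 + 5s - 4) + 5
(s^2 + 5s - 4)^2 = s^4 + 10s^3 + 17s^2 - 40s + 16
Expand and combine: 3s^4 + 30s^3 + 52s^2 - 115s + 49


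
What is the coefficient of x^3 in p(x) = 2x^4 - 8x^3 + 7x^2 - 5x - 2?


Read off the coefficient of x^3: -8


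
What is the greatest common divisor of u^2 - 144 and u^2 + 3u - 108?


Factor each:
  u^2 - 144 = (u + 12)(u - 12)
  u^2 + 3u - 108 = (u + 12)(u - 9)
Common monic factor: u + 12


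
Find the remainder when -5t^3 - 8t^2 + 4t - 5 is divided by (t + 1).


By the Remainder Theorem, the remainder equals p(-1):
  -5*(-1)^3 = 5
  -8*(-1)^2 = -8
  4*(-1)^1 = -4
  constant: -5
Sum: 5 - 8 - 4 - 5 = -12


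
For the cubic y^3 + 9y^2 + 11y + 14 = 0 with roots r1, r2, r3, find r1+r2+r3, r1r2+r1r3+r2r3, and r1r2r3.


Monic cubic y^3+by^2+cy+d=0: sum=-b, pairwise sum=c, product=-d.
b=9, c=11, d=14
r1+r2+r3 = -9
r1r2+r1r3+r2r3 = 11
r1r2r3 = -14


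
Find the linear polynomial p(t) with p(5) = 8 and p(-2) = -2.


p(t) = mt + b. Using p(5)=8, p(-2)=-2:
m = (8 + 2)/(5 + 2) = 10/7 = 10/7
b = 8 - m*(5) = 8 - 50/7 = 6/7
p(t) = (10/7)t + (6/7)


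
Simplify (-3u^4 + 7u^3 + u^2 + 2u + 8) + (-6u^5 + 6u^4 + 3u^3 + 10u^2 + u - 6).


Align terms by degree and add:
  -3u^4 + 7u^3 + u^2 + 2u + 8
  -6u^5 + 6u^4 + 3u^3 + 10u^2 + u - 6
= -6u^5 + 3u^4 + 10u^3 + 11u^2 + 3u + 2


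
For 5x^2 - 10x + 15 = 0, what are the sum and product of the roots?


For ax^2+bx+c=0: sum = -b/a, product = c/a.
a=5, b=-10, c=15
Sum = -(-10)/5 = 2
Product = (15)/5 = 3


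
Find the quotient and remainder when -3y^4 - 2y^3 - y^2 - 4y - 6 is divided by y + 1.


(-3y^4 - 2y^3 - y^2 - 4y - 6) / (y + 1)
Step 1: -3y^3 * (y + 1) = -3y^4 - 3y^3; subtract.
Step 2: y^2 * (y + 1) = y^3 + y^2; subtract.
Step 3: -2y * (y + 1) = -2y^2 - 2y; subtract.
Step 4: -2 * (y + 1) = -2y - 2; subtract.
Quotient: -3y^3 + y^2 - 2y - 2, Remainder: -4


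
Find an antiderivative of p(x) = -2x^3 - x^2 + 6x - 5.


Reverse power rule on each term:
  ∫ -2x^3 dx = -(1/2)x^4
  ∫ -x^2 dx = -(1/3)x^3
  ∫ 6x dx = 3x^2
  ∫ -5 dx = -5x
F(x) = -(1/2)x^4 - (1/3)x^3 + 3x^2 - 5x + C


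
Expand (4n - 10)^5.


Expand (4n - 10)^5 by repeated multiplication:
  (4n - 10)^2 = 16n^2 - 80n + 100
  (4n - 10)^3 = 64n^3 - 480n^2 + 1200n - 1000
  (4n - 10)^4 = 256n^4 - 2560n^3 + 9600n^2 - 16000n + 10000
= 1024n^5 - 12800n^4 + 64000n^3 - 160000n^2 + 200000n - 100000


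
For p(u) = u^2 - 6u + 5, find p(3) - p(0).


p(3) = -4
p(0) = 5
p(3) - p(0) = -4 - 5 = -9


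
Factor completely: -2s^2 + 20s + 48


Roots satisfy r1 + r2 = -b/a = 10 and r1*r2 = c/a = -24.
So r1 = -2, r2 = 12.
-2s^2 + 20s + 48 = -2(s - r1)(s - r2) = -2(s + 2)(s - 12)


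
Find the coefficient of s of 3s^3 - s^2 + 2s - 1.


Read off the coefficient of s: 2


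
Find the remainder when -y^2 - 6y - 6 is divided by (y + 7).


By the Remainder Theorem, the remainder equals p(-7):
  -1*(-7)^2 = -49
  -6*(-7)^1 = 42
  constant: -6
Sum: -49 + 42 - 6 = -13


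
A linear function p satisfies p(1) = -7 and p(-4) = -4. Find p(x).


p(x) = mx + b. Using p(1)=-7, p(-4)=-4:
m = (-7 + 4)/(1 + 4) = -3/5 = -3/5
b = -7 - m*(1) = -7 + 3/5 = -32/5
p(x) = -(3/5)x - (32/5)


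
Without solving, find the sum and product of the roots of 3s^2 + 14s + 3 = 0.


For as^2+bs+c=0: sum = -b/a, product = c/a.
a=3, b=14, c=3
Sum = -(14)/3 = -14/3
Product = (3)/3 = 1


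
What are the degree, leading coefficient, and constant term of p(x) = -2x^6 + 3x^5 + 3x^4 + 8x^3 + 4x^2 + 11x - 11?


Highest power of x is 6, with coefficient -2. Constant term is -11.
Degree = 6, leading coefficient = -2, constant term = -11


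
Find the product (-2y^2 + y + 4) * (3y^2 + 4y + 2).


Distribute each term of the first polynomial:
  (-2y^2)(3y^2 + 4y + 2) = -6y^4 - 8y^3 - 4y^2
  (y)(3y^2 + 4y + 2) = 3y^3 + 4y^2 + 2y
  (4)(3y^2 + 4y + 2) = 12y^2 + 16y + 8
Sum: -6y^4 - 5y^3 + 12y^2 + 18y + 8


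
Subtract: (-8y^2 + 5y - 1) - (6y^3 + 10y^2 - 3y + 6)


Distribute the minus sign:
  (-8y^2 + 5y - 1)
- (6y^3 + 10y^2 - 3y + 6)
Negate second polynomial: -6y^3 - 10y^2 + 3y - 6
Add: -6y^3 - 18y^2 + 8y - 7


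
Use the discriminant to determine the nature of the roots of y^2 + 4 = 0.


D = b^2 - 4ac = (0)^2 - 4(1)(4) = 0 - 16 = -16
Since D < 0: two complex conjugate roots (no real roots)


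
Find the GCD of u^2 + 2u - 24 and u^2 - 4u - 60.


Factor each:
  u^2 + 2u - 24 = (u + 6)(u - 4)
  u^2 - 4u - 60 = (u + 6)(u - 10)
Common monic factor: u + 6


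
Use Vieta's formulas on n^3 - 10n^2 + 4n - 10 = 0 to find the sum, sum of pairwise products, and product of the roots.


Monic cubic n^3+bn^2+cn+d=0: sum=-b, pairwise sum=c, product=-d.
b=-10, c=4, d=-10
r1+r2+r3 = 10
r1r2+r1r3+r2r3 = 4
r1r2r3 = 10


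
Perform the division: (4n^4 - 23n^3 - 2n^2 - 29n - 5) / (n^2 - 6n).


(4n^4 - 23n^3 - 2n^2 - 29n - 5) / (n^2 - 6n)
Step 1: 4n^2 * (n^2 - 6n) = 4n^4 - 24n^3; subtract.
Step 2: n * (n^2 - 6n) = n^3 - 6n^2; subtract.
Step 3: 4 * (n^2 - 6n) = 4n^2 - 24n; subtract.
Quotient: 4n^2 + n + 4, Remainder: -5n - 5


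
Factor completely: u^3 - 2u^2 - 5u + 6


Try integer roots (divisors of 6). u=3: p(3)=0.
Divide out (u - 3): quotient is u^2 + u - 2.
Factor the quadratic: (u + 2)(u - 1)
Result: (u - 3)(u + 2)(u - 1)


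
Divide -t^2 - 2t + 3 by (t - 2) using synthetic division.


Synthetic division with c = 2. Coefficients: -1, -2, 3
Bring down -1.
  -1 * 2 = -2; -2 - 2 = -4
  -4 * 2 = -8; -8 + 3 = -5
Quotient: -t - 4, Remainder: -5


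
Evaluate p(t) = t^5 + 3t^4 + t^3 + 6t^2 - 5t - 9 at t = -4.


Using direct substitution:
  1 * (-4)^5 = -1024
  3 * (-4)^4 = 768
  1 * (-4)^3 = -64
  6 * (-4)^2 = 96
  -5 * (-4)^1 = 20
  constant: -9
Sum = -1024 + 768 - 64 + 96 + 20 - 9 = -213


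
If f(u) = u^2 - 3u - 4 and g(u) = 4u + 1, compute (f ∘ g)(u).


Substitute g(u) into f:
f(g(u)) = 1*(4u + 1)^2 + (-3)*(4u + 1) + (-4)
(4u + 1)^2 = 16u^2 + 8u + 1
Expand and combine: 16u^2 - 4u - 6


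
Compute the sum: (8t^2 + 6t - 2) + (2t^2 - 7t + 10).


Align terms by degree and add:
  8t^2 + 6t - 2
+ 2t^2 - 7t + 10
= 10t^2 - t + 8


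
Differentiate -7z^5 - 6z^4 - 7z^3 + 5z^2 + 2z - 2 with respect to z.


Apply the power rule term by term:
  d/dz(-7z^5) = -35z^4
  d/dz(-6z^4) = -24z^3
  d/dz(-7z^3) = -21z^2
  d/dz(5z^2) = 10z
  d/dz(2z) = 2
  d/dz(-2) = 0
p'(z) = -35z^4 - 24z^3 - 21z^2 + 10z + 2


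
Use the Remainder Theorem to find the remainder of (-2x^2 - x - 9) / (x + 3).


By the Remainder Theorem, the remainder equals p(-3):
  -2*(-3)^2 = -18
  -1*(-3)^1 = 3
  constant: -9
Sum: -18 + 3 - 9 = -24


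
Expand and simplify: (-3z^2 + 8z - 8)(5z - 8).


Distribute each term of the first polynomial:
  (-3z^2)(5z - 8) = -15z^3 + 24z^2
  (8z)(5z - 8) = 40z^2 - 64z
  (-8)(5z - 8) = -40z + 64
Sum: -15z^3 + 64z^2 - 104z + 64


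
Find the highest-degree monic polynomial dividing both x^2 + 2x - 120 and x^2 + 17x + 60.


Factor each:
  x^2 + 2x - 120 = (x + 12)(x - 10)
  x^2 + 17x + 60 = (x + 12)(x + 5)
Common monic factor: x + 12


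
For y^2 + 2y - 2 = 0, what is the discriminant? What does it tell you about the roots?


D = b^2 - 4ac = (2)^2 - 4(1)(-2) = 4 + 8 = 12
Since D > 0: two distinct irrational roots


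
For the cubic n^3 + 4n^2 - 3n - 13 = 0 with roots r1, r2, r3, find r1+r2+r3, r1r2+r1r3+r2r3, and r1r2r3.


Monic cubic n^3+bn^2+cn+d=0: sum=-b, pairwise sum=c, product=-d.
b=4, c=-3, d=-13
r1+r2+r3 = -4
r1r2+r1r3+r2r3 = -3
r1r2r3 = 13


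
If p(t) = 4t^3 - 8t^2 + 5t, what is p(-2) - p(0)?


p(-2) = -74
p(0) = 0
p(-2) - p(0) = -74 = -74


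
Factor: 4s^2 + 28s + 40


Roots satisfy r1 + r2 = -b/a = -7 and r1*r2 = c/a = 10.
So r1 = -5, r2 = -2.
4s^2 + 28s + 40 = 4(s - r1)(s - r2) = 4(s + 5)(s + 2)


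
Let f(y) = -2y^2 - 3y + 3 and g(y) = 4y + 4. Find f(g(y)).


Substitute g(y) into f:
f(g(y)) = -2*(4y + 4)^2 + (-3)*(4y + 4) + 3
(4y + 4)^2 = 16y^2 + 32y + 16
Expand and combine: -32y^2 - 76y - 41


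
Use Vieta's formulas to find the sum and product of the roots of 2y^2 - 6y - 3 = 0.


For ay^2+by+c=0: sum = -b/a, product = c/a.
a=2, b=-6, c=-3
Sum = -(-6)/2 = 3
Product = (-3)/2 = -3/2


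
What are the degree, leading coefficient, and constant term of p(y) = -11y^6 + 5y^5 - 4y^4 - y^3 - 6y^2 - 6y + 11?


Highest power of y is 6, with coefficient -11. Constant term is 11.
Degree = 6, leading coefficient = -11, constant term = 11


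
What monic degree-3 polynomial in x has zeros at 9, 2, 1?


p(x) = (x - 9)(x - 2)(x - 1)
Expand: x^3 - 12x^2 + 29x - 18


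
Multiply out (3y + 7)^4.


Expand (3y + 7)^4 by repeated multiplication:
  (3y + 7)^2 = 9y^2 + 42y + 49
  (3y + 7)^3 = 27y^3 + 189y^2 + 441y + 343
= 81y^4 + 756y^3 + 2646y^2 + 4116y + 2401


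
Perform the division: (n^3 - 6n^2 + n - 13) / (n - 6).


(n^3 - 6n^2 + n - 13) / (n - 6)
Step 1: n^2 * (n - 6) = n^3 - 6n^2; subtract.
Step 2: 0 * (n - 6) = 0; subtract.
Step 3: 1 * (n - 6) = n - 6; subtract.
Quotient: n^2 + 1, Remainder: -7


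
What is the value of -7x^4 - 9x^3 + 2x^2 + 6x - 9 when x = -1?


Using direct substitution:
  -7 * (-1)^4 = -7
  -9 * (-1)^3 = 9
  2 * (-1)^2 = 2
  6 * (-1)^1 = -6
  constant: -9
Sum = -7 + 9 + 2 - 6 - 9 = -11


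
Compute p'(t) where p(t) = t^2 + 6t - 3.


Apply the power rule term by term:
  d/dt(t^2) = 2t
  d/dt(6t) = 6
  d/dt(-3) = 0
p'(t) = 2t + 6


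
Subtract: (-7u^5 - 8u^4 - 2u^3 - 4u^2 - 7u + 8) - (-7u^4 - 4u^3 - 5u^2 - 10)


Distribute the minus sign:
  (-7u^5 - 8u^4 - 2u^3 - 4u^2 - 7u + 8)
- (-7u^4 - 4u^3 - 5u^2 - 10)
Negate second polynomial: 7u^4 + 4u^3 + 5u^2 + 10
Add: -7u^5 - u^4 + 2u^3 + u^2 - 7u + 18


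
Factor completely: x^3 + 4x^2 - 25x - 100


Try integer roots (divisors of -100). x=-4: p(-4)=0.
Divide out (x + 4): quotient is x^2 - 25.
Factor the quadratic: (x - 5)(x + 5)
Result: (x + 4)(x - 5)(x + 5)


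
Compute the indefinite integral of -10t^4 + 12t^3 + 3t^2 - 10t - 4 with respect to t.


Reverse power rule on each term:
  ∫ -10t^4 dt = -2t^5
  ∫ 12t^3 dt = 3t^4
  ∫ 3t^2 dt = t^3
  ∫ -10t dt = -5t^2
  ∫ -4 dt = -4t
F(t) = -2t^5 + 3t^4 + t^3 - 5t^2 - 4t + C


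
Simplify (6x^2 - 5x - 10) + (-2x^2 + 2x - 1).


Align terms by degree and add:
  6x^2 - 5x - 10
  -2x^2 + 2x - 1
= 4x^2 - 3x - 11


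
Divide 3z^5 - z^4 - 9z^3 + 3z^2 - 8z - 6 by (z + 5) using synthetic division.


Synthetic division with c = -5. Coefficients: 3, -1, -9, 3, -8, -6
Bring down 3.
  3 * -5 = -15; -15 - 1 = -16
  -16 * -5 = 80; 80 - 9 = 71
  71 * -5 = -355; -355 + 3 = -352
  -352 * -5 = 1760; 1760 - 8 = 1752
  1752 * -5 = -8760; -8760 - 6 = -8766
Quotient: 3z^4 - 16z^3 + 71z^2 - 352z + 1752, Remainder: -8766


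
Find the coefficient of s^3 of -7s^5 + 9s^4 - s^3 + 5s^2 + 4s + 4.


Read off the coefficient of s^3: -1


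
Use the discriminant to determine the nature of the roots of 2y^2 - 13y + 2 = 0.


D = b^2 - 4ac = (-13)^2 - 4(2)(2) = 169 - 16 = 153
Since D > 0: two distinct irrational roots


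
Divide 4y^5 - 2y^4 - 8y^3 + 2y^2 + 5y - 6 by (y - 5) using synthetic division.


Synthetic division with c = 5. Coefficients: 4, -2, -8, 2, 5, -6
Bring down 4.
  4 * 5 = 20; 20 - 2 = 18
  18 * 5 = 90; 90 - 8 = 82
  82 * 5 = 410; 410 + 2 = 412
  412 * 5 = 2060; 2060 + 5 = 2065
  2065 * 5 = 10325; 10325 - 6 = 10319
Quotient: 4y^4 + 18y^3 + 82y^2 + 412y + 2065, Remainder: 10319


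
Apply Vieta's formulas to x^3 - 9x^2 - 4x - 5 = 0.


Monic cubic x^3+bx^2+cx+d=0: sum=-b, pairwise sum=c, product=-d.
b=-9, c=-4, d=-5
r1+r2+r3 = 9
r1r2+r1r3+r2r3 = -4
r1r2r3 = 5


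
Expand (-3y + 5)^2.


Expand (-3y + 5)^2 by repeated multiplication:
= 9y^2 - 30y + 25


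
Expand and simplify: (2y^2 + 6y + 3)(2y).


Distribute each term of the first polynomial:
  (2y^2)(2y) = 4y^3
  (6y)(2y) = 12y^2
  (3)(2y) = 6y
Sum: 4y^3 + 12y^2 + 6y


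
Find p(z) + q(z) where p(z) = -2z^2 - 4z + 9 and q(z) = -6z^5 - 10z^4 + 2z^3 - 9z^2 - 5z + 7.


Align terms by degree and add:
  -2z^2 - 4z + 9
  -6z^5 - 10z^4 + 2z^3 - 9z^2 - 5z + 7
= -6z^5 - 10z^4 + 2z^3 - 11z^2 - 9z + 16


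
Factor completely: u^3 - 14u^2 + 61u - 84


Try integer roots (divisors of -84). u=4: p(4)=0.
Divide out (u - 4): quotient is u^2 - 10u + 21.
Factor the quadratic: (u - 7)(u - 3)
Result: (u - 4)(u - 7)(u - 3)


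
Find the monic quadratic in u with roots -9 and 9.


p(u) = (u + 9)(u - 9)
Expand: u^2 - 81


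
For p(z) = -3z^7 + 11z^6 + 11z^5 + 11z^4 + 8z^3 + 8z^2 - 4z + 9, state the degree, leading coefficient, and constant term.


Highest power of z is 7, with coefficient -3. Constant term is 9.
Degree = 7, leading coefficient = -3, constant term = 9


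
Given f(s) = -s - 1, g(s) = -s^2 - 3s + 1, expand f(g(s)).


Substitute g(s) into f:
f(g(s)) = -1*(-s^2 - 3s + 1) + (-1)
Expand and combine: s^2 + 3s - 2


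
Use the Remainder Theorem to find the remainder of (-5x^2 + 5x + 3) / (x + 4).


By the Remainder Theorem, the remainder equals p(-4):
  -5*(-4)^2 = -80
  5*(-4)^1 = -20
  constant: 3
Sum: -80 - 20 + 3 = -97


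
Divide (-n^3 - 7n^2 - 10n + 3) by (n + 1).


(-n^3 - 7n^2 - 10n + 3) / (n + 1)
Step 1: -n^2 * (n + 1) = -n^3 - n^2; subtract.
Step 2: -6n * (n + 1) = -6n^2 - 6n; subtract.
Step 3: -4 * (n + 1) = -4n - 4; subtract.
Quotient: -n^2 - 6n - 4, Remainder: 7


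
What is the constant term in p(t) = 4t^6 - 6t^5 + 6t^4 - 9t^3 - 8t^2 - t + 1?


Read off the constant term: 1


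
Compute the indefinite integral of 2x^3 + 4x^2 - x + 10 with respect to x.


Reverse power rule on each term:
  ∫ 2x^3 dx = (1/2)x^4
  ∫ 4x^2 dx = (4/3)x^3
  ∫ -x dx = -(1/2)x^2
  ∫ 10 dx = 10x
F(x) = (1/2)x^4 + (4/3)x^3 - (1/2)x^2 + 10x + C


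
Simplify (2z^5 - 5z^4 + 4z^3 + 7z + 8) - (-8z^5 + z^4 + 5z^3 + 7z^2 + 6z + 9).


Distribute the minus sign:
  (2z^5 - 5z^4 + 4z^3 + 7z + 8)
- (-8z^5 + z^4 + 5z^3 + 7z^2 + 6z + 9)
Negate second polynomial: 8z^5 - z^4 - 5z^3 - 7z^2 - 6z - 9
Add: 10z^5 - 6z^4 - z^3 - 7z^2 + z - 1


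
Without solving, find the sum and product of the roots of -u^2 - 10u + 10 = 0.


For au^2+bu+c=0: sum = -b/a, product = c/a.
a=-1, b=-10, c=10
Sum = -(-10)/-1 = -10
Product = (10)/-1 = -10


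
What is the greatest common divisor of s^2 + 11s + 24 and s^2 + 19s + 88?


Factor each:
  s^2 + 11s + 24 = (s + 8)(s + 3)
  s^2 + 19s + 88 = (s + 8)(s + 11)
Common monic factor: s + 8


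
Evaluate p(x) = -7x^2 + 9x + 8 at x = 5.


Using direct substitution:
  -7 * (5)^2 = -175
  9 * (5)^1 = 45
  constant: 8
Sum = -175 + 45 + 8 = -122


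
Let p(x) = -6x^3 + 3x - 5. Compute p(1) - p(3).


p(1) = -8
p(3) = -158
p(1) - p(3) = -8 + 158 = 150


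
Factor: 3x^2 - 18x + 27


Roots satisfy r1 + r2 = -b/a = 6 and r1*r2 = c/a = 9.
So r1 = 3, r2 = 3.
3x^2 - 18x + 27 = 3(x - r1)(x - r2) = 3(x - 3)(x - 3)


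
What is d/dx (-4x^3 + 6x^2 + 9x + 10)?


Apply the power rule term by term:
  d/dx(-4x^3) = -12x^2
  d/dx(6x^2) = 12x
  d/dx(9x) = 9
  d/dx(10) = 0
p'(x) = -12x^2 + 12x + 9


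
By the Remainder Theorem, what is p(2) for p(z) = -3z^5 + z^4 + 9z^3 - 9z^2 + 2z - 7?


By the Remainder Theorem, the remainder equals p(2):
  -3*(2)^5 = -96
  1*(2)^4 = 16
  9*(2)^3 = 72
  -9*(2)^2 = -36
  2*(2)^1 = 4
  constant: -7
Sum: -96 + 16 + 72 - 36 + 4 - 7 = -47


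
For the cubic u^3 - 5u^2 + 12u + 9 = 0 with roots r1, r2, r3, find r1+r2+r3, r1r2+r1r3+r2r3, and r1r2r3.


Monic cubic u^3+bu^2+cu+d=0: sum=-b, pairwise sum=c, product=-d.
b=-5, c=12, d=9
r1+r2+r3 = 5
r1r2+r1r3+r2r3 = 12
r1r2r3 = -9


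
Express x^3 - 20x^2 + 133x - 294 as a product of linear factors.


Try integer roots (divisors of -294). x=7: p(7)=0.
Divide out (x - 7): quotient is x^2 - 13x + 42.
Factor the quadratic: (x - 7)(x - 6)
Result: (x - 7)(x - 7)(x - 6)


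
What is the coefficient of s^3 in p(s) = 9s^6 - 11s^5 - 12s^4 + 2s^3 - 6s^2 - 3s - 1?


Read off the coefficient of s^3: 2


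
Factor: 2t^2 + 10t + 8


Roots satisfy r1 + r2 = -b/a = -5 and r1*r2 = c/a = 4.
So r1 = -1, r2 = -4.
2t^2 + 10t + 8 = 2(t - r1)(t - r2) = 2(t + 1)(t + 4)


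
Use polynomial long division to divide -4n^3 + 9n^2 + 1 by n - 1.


(-4n^3 + 9n^2 + 1) / (n - 1)
Step 1: -4n^2 * (n - 1) = -4n^3 + 4n^2; subtract.
Step 2: 5n * (n - 1) = 5n^2 - 5n; subtract.
Step 3: 5 * (n - 1) = 5n - 5; subtract.
Quotient: -4n^2 + 5n + 5, Remainder: 6


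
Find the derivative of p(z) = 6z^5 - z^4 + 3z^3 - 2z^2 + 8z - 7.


Apply the power rule term by term:
  d/dz(6z^5) = 30z^4
  d/dz(-z^4) = -4z^3
  d/dz(3z^3) = 9z^2
  d/dz(-2z^2) = -4z
  d/dz(8z) = 8
  d/dz(-7) = 0
p'(z) = 30z^4 - 4z^3 + 9z^2 - 4z + 8


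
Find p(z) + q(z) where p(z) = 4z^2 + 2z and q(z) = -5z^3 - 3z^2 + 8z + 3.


Align terms by degree and add:
  4z^2 + 2z
  -5z^3 - 3z^2 + 8z + 3
= -5z^3 + z^2 + 10z + 3


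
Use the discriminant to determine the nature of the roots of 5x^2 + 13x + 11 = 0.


D = b^2 - 4ac = (13)^2 - 4(5)(11) = 169 - 220 = -51
Since D < 0: two complex conjugate roots (no real roots)


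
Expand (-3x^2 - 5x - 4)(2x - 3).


Distribute each term of the first polynomial:
  (-3x^2)(2x - 3) = -6x^3 + 9x^2
  (-5x)(2x - 3) = -10x^2 + 15x
  (-4)(2x - 3) = -8x + 12
Sum: -6x^3 - x^2 + 7x + 12


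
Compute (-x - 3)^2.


Expand (-x - 3)^2 by repeated multiplication:
= x^2 + 6x + 9


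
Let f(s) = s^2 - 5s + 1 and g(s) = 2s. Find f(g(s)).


Substitute g(s) into f:
f(g(s)) = 1*(2s)^2 + (-5)*(2s) + 1
(2s)^2 = 4s^2
Expand and combine: 4s^2 - 10s + 1


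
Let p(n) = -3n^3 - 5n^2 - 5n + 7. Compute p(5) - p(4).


p(5) = -518
p(4) = -285
p(5) - p(4) = -518 + 285 = -233


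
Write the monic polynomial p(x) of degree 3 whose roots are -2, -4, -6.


p(x) = (x + 2)(x + 4)(x + 6)
Expand: x^3 + 12x^2 + 44x + 48


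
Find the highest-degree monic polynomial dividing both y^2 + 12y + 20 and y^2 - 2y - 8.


Factor each:
  y^2 + 12y + 20 = (y + 2)(y + 10)
  y^2 - 2y - 8 = (y + 2)(y - 4)
Common monic factor: y + 2


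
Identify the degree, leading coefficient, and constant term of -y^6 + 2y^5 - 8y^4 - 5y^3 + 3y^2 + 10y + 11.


Highest power of y is 6, with coefficient -1. Constant term is 11.
Degree = 6, leading coefficient = -1, constant term = 11


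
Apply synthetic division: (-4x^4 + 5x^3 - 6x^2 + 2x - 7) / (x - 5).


Synthetic division with c = 5. Coefficients: -4, 5, -6, 2, -7
Bring down -4.
  -4 * 5 = -20; -20 + 5 = -15
  -15 * 5 = -75; -75 - 6 = -81
  -81 * 5 = -405; -405 + 2 = -403
  -403 * 5 = -2015; -2015 - 7 = -2022
Quotient: -4x^3 - 15x^2 - 81x - 403, Remainder: -2022
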